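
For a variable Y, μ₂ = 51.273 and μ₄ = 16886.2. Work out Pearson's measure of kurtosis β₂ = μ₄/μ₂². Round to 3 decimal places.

6.423

μ₂² = 51.273² = 2628.92053
μ₄/μ₂² = 16886.2 / 2628.92053 = 6.42324
β₂ ≈ 6.423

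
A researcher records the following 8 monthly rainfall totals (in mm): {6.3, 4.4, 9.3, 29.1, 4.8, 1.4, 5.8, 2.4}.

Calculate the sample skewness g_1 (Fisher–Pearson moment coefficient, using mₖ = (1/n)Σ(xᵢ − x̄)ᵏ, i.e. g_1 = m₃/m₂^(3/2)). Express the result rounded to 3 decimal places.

x̄ = (6.3 + 4.4 + 9.3 + 29.1 + 4.8 + 1.4 + 5.8 + 2.4) / 8 = 7.9375
deviations (xᵢ − x̄): -1.6375, -3.5375, 1.3625, 21.1625, -3.1375, -6.5375, -2.1375, -5.5375
Σ(xᵢ − x̄)² = 552.7188 ⇒ m₂ = 552.7188/8 = 69.08984
Σ(xᵢ − x̄)³ = 8941.6677 ⇒ m₃ = 8941.6677/8 = 1117.70846
m₂^(3/2) = 69.08984^(1.5) = 574.27686
g_1 = m₃ / m₂^(3/2) = 1117.70846 / 574.27686 ≈ 1.946

1.946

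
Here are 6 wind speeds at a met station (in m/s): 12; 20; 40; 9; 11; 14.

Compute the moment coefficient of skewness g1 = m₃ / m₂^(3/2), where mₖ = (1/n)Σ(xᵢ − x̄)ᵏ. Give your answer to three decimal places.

1.411

x̄ = (12 + 20 + 40 + 9 + 11 + 14) / 6 = 17.6667
deviations (xᵢ − x̄): -5.6667, 2.3333, 22.3333, -8.6667, -6.6667, -3.6667
Σ(xᵢ − x̄)² = 669.3333 ⇒ m₂ = 669.3333/6 = 111.55556
Σ(xᵢ − x̄)³ = 9973.5556 ⇒ m₃ = 9973.5556/6 = 1662.25926
m₂^(3/2) = 111.55556^(1.5) = 1178.24825
g1 = m₃ / m₂^(3/2) = 1662.25926 / 1178.24825 ≈ 1.411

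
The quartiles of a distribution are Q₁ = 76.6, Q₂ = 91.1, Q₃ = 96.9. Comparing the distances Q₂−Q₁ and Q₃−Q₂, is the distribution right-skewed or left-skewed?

left-skewed

Q₂ − Q₁ = 14.5;  Q₃ − Q₂ = 5.8
Q₂ − Q₁ > Q₃ − Q₂ ⇒ the lower half is more spread out ⇒ left-skewed.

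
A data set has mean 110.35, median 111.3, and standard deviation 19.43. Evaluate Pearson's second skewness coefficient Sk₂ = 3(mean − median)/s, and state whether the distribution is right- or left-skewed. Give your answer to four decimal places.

-0.1467, left-skewed

Sk₂ = 3(110.35 − 111.3) / 19.43 = 3 × -0.9500 / 19.43
    = -2.8500 / 19.43 ≈ -0.1467
Sk₂ < 0 ⇒ mean < median ⇒ left-skewed (negative skew).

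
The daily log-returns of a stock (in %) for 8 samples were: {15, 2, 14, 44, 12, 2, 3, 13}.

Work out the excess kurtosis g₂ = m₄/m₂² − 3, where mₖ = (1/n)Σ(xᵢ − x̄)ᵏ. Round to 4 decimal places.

1.4357

x̄ = 13.1250
Σ(xᵢ − x̄)² = 1308.8750 ⇒ m₂ = 163.60938
Σ(xᵢ − x̄)⁴ = 949875.2129 ⇒ m₄ = 118734.40161
m₂² = 26768.02759
g₂ = m₄/m₂² − 3 = 4.43568 − 3 ≈ 1.4357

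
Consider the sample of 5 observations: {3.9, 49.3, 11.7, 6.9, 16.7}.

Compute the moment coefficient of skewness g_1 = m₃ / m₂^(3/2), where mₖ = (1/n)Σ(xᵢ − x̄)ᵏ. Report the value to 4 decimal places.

1.2476

x̄ = (3.9 + 49.3 + 11.7 + 6.9 + 16.7) / 5 = 17.7000
deviations (xᵢ − x̄): -13.8000, 31.6000, -6.0000, -10.8000, -1.0000
Σ(xᵢ − x̄)² = 1342.6400 ⇒ m₂ = 1342.6400/5 = 268.52800
Σ(xᵢ − x̄)³ = 27449.7120 ⇒ m₃ = 27449.7120/5 = 5489.94240
m₂^(3/2) = 268.52800^(1.5) = 4400.32107
g_1 = m₃ / m₂^(3/2) = 5489.94240 / 4400.32107 ≈ 1.2476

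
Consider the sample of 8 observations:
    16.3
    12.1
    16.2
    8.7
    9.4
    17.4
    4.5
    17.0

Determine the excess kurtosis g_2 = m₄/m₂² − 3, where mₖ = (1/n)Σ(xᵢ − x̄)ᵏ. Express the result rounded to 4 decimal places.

x̄ = 12.7000
Σ(xᵢ − x̄)² = 160.2800 ⇒ m₂ = 20.03500
Σ(xᵢ − x̄)⁴ = 6043.8116 ⇒ m₄ = 755.47645
m₂² = 401.40123
g_2 = m₄/m₂² − 3 = 1.88210 − 3 ≈ -1.1179

-1.1179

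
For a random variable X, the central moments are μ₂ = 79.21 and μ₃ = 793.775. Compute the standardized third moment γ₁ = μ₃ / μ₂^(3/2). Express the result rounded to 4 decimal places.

σ = √μ₂ = √79.21 = 8.90000
σ³ = μ₂^(3/2) = 704.96900
γ₁ = μ₃/σ³ = 793.775 / 704.96900 ≈ 1.1260

1.1260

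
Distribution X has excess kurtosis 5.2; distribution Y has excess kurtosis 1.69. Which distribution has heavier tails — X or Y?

X

Higher excess kurtosis ⇒ heavier tails relative to the normal distribution.
5.2 vs 1.69: the larger is 5.2, so X has heavier tails.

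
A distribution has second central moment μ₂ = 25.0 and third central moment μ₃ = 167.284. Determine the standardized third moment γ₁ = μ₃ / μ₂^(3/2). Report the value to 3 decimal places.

σ = √μ₂ = √25.0 = 5.00000
σ³ = μ₂^(3/2) = 125.00000
γ₁ = μ₃/σ³ = 167.284 / 125.00000 ≈ 1.338

1.338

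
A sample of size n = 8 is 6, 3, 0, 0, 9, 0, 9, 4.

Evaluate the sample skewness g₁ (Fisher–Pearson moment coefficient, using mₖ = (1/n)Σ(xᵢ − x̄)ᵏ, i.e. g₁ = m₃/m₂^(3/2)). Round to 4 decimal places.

x̄ = (6 + 3 + 0 + 0 + 9 + 0 + 9 + 4) / 8 = 3.8750
deviations (xᵢ − x̄): 2.1250, -0.8750, -3.8750, -3.8750, 5.1250, -3.8750, 5.1250, 0.1250
Σ(xᵢ − x̄)² = 102.8750 ⇒ m₂ = 102.8750/8 = 12.85938
Σ(xᵢ − x̄)³ = 103.5938 ⇒ m₃ = 103.5938/8 = 12.94922
m₂^(3/2) = 12.85938^(1.5) = 46.11368
g₁ = m₃ / m₂^(3/2) = 12.94922 / 46.11368 ≈ 0.2808

0.2808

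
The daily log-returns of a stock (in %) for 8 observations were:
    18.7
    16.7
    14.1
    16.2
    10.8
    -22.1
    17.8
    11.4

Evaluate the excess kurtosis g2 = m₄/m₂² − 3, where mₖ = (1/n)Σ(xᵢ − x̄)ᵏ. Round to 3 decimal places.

x̄ = 10.4500
Σ(xᵢ − x̄)² = 1268.0600 ⇒ m₂ = 158.50750
Σ(xᵢ − x̄)⁴ = 1132893.8082 ⇒ m₄ = 141611.72603
m₂² = 25124.62756
g2 = m₄/m₂² − 3 = 5.63637 − 3 ≈ 2.636

2.636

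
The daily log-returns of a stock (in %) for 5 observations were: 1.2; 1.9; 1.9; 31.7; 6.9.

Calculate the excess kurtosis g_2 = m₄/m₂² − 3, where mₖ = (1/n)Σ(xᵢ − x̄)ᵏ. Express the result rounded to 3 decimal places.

0.088

x̄ = 8.7200
Σ(xᵢ − x̄)² = 680.9680 ⇒ m₂ = 136.19360
Σ(xᵢ − x̄)⁴ = 286404.6353 ⇒ m₄ = 57280.92706
m₂² = 18548.69668
g_2 = m₄/m₂² − 3 = 3.08814 − 3 ≈ 0.088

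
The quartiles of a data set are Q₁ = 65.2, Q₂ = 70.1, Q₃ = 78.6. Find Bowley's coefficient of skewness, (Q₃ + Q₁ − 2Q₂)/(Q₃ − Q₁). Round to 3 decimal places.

0.269

numerator: Q₃ + Q₁ − 2Q₂ = 78.6 + 65.2 − 2×70.1 = 3.6000
denominator: Q₃ − Q₁ = 78.6 − 65.2 = 13.4000
Bowley skewness = 3.6000 / 13.4000 ≈ 0.269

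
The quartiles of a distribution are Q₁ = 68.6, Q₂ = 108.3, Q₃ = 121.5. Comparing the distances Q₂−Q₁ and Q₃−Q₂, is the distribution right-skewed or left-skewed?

left-skewed

Q₂ − Q₁ = 39.7;  Q₃ − Q₂ = 13.2
Q₂ − Q₁ > Q₃ − Q₂ ⇒ the lower half is more spread out ⇒ left-skewed.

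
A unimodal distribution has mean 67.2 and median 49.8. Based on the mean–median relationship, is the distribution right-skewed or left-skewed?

mean − median = 67.2 − 49.8 = 17.4
mean > median ⇒ the longer tail is on the right ⇒ right-skewed (positively skewed).

right-skewed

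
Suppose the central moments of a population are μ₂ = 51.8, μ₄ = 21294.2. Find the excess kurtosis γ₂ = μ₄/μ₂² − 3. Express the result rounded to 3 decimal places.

μ₂² = 51.8² = 2683.24000
μ₄/μ₂² = 21294.2 / 2683.24000 = 7.93600
γ₂ = 7.93600 − 3 ≈ 4.936

4.936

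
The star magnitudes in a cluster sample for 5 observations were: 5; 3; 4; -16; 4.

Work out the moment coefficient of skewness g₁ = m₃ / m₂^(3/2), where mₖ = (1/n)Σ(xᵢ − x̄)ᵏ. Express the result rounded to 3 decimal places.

-1.477

x̄ = (5 + 3 + 4 - 16 + 4) / 5 = 0.0000
deviations (xᵢ − x̄): 5.0000, 3.0000, 4.0000, -16.0000, 4.0000
Σ(xᵢ − x̄)² = 322.0000 ⇒ m₂ = 322.0000/5 = 64.40000
Σ(xᵢ − x̄)³ = -3816.0000 ⇒ m₃ = -3816.0000/5 = -763.20000
m₂^(3/2) = 64.40000^(1.5) = 516.80749
g₁ = m₃ / m₂^(3/2) = -763.20000 / 516.80749 ≈ -1.477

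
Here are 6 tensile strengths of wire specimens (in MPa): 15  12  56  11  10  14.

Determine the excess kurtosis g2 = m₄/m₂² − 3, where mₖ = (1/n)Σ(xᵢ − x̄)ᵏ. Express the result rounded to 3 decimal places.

1.123

x̄ = 19.6667
Σ(xᵢ − x̄)² = 1601.3333 ⇒ m₂ = 266.88889
Σ(xᵢ − x̄)⁴ = 1762027.1111 ⇒ m₄ = 293671.18519
m₂² = 71229.67901
g2 = m₄/m₂² − 3 = 4.12288 − 3 ≈ 1.123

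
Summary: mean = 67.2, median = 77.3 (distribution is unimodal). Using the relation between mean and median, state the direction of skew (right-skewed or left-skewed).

mean − median = 67.2 − 77.3 = -10.1
mean < median ⇒ the longer tail is on the left ⇒ left-skewed (negatively skewed).

left-skewed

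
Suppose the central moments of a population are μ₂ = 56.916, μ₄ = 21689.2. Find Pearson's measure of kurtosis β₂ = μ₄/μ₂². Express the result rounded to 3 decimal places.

6.695

μ₂² = 56.916² = 3239.43106
μ₄/μ₂² = 21689.2 / 3239.43106 = 6.69537
β₂ ≈ 6.695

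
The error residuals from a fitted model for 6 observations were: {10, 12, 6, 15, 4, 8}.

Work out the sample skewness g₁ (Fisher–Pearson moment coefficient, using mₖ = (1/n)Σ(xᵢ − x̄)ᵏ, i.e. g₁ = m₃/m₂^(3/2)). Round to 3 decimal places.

x̄ = (10 + 12 + 6 + 15 + 4 + 8) / 6 = 9.1667
deviations (xᵢ − x̄): 0.8333, 2.8333, -3.1667, 5.8333, -5.1667, -1.1667
Σ(xᵢ − x̄)² = 80.8333 ⇒ m₂ = 80.8333/6 = 13.47222
Σ(xᵢ − x̄)³ = 50.5556 ⇒ m₃ = 50.5556/6 = 8.42593
m₂^(3/2) = 13.47222^(1.5) = 49.44915
g₁ = m₃ / m₂^(3/2) = 8.42593 / 49.44915 ≈ 0.170

0.170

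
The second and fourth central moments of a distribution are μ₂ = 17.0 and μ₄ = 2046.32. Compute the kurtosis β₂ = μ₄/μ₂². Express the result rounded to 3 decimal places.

7.081

μ₂² = 17.0² = 289.00000
μ₄/μ₂² = 2046.32 / 289.00000 = 7.08069
β₂ ≈ 7.081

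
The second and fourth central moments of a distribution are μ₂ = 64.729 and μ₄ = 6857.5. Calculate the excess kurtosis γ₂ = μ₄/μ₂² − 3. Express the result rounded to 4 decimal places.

μ₂² = 64.729² = 4189.84344
μ₄/μ₂² = 6857.5 / 4189.84344 = 1.63670
γ₂ = 1.63670 − 3 ≈ -1.3633

-1.3633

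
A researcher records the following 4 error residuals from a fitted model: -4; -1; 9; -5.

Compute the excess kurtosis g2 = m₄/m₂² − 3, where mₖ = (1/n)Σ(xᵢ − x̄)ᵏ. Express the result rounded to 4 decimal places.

x̄ = -0.2500
Σ(xᵢ − x̄)² = 122.7500 ⇒ m₂ = 30.68750
Σ(xᵢ − x̄)⁴ = 8028.0781 ⇒ m₄ = 2007.01953
m₂² = 941.72266
g2 = m₄/m₂² − 3 = 2.13122 − 3 ≈ -0.8688

-0.8688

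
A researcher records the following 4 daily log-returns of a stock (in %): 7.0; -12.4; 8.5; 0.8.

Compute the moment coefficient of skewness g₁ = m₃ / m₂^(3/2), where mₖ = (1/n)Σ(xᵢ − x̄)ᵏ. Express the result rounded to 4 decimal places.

-0.7799

x̄ = (7.0 - 12.4 + 8.5 + 0.8) / 4 = 0.9750
deviations (xᵢ − x̄): 6.0250, -13.3750, 7.5250, -0.1750
Σ(xᵢ − x̄)² = 271.8475 ⇒ m₂ = 271.8475/4 = 67.96188
Σ(xᵢ − x̄)³ = -1747.8484 ⇒ m₃ = -1747.8484/4 = -436.96209
m₂^(3/2) = 67.96188^(1.5) = 560.27085
g₁ = m₃ / m₂^(3/2) = -436.96209 / 560.27085 ≈ -0.7799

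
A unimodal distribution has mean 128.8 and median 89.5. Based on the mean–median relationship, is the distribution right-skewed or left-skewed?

mean − median = 128.8 − 89.5 = 39.3
mean > median ⇒ the longer tail is on the right ⇒ right-skewed (positively skewed).

right-skewed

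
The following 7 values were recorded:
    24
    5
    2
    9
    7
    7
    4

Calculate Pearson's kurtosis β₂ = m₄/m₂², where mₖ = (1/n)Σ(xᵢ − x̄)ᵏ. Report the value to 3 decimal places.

4.322

x̄ = 8.2857
Σ(xᵢ − x̄)² = 319.4286 ⇒ m₂ = 45.63265
Σ(xᵢ − x̄)⁴ = 62999.4519 ⇒ m₄ = 8999.92170
m₂² = 2082.33903
β₂ = m₄/m₂² = 8999.92170 / 2082.33903 ≈ 4.322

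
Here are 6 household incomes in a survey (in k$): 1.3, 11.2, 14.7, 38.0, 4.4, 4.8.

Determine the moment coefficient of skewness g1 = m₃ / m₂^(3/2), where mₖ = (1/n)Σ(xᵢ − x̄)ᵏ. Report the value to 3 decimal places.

1.297

x̄ = (1.3 + 11.2 + 14.7 + 38.0 + 4.4 + 4.8) / 6 = 12.4000
deviations (xᵢ − x̄): -11.1000, -1.2000, 2.3000, 25.6000, -8.0000, -7.6000
Σ(xᵢ − x̄)² = 907.0600 ⇒ m₂ = 907.0600/6 = 151.17667
Σ(xᵢ − x̄)³ = 14469.0480 ⇒ m₃ = 14469.0480/6 = 2411.50800
m₂^(3/2) = 151.17667^(1.5) = 1858.77639
g1 = m₃ / m₂^(3/2) = 2411.50800 / 1858.77639 ≈ 1.297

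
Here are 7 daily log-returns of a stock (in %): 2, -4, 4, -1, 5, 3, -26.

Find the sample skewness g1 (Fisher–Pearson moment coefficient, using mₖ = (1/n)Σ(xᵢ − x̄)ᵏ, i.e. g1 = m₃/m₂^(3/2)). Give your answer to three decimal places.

x̄ = (2 - 4 + 4 - 1 + 5 + 3 - 26) / 7 = -2.4286
deviations (xᵢ − x̄): 4.4286, -1.5714, 6.4286, 1.4286, 7.4286, 5.4286, -23.5714
Σ(xᵢ − x̄)² = 705.7143 ⇒ m₂ = 705.7143/7 = 100.81633
Σ(xᵢ − x̄)³ = -12175.1020 ⇒ m₃ = -12175.1020/7 = -1739.30029
m₂^(3/2) = 100.81633^(1.5) = 1012.26985
g1 = m₃ / m₂^(3/2) = -1739.30029 / 1012.26985 ≈ -1.718

-1.718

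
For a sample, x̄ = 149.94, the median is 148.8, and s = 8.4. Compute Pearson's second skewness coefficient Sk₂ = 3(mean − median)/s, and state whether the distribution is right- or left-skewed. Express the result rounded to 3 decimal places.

0.407, right-skewed

Sk₂ = 3(149.94 − 148.8) / 8.4 = 3 × 1.1400 / 8.4
    = 3.4200 / 8.4 ≈ 0.407
Sk₂ > 0 ⇒ mean > median ⇒ right-skewed (positive skew).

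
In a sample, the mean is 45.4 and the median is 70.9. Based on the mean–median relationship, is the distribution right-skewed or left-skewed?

left-skewed

mean − median = 45.4 − 70.9 = -25.5
mean < median ⇒ the longer tail is on the left ⇒ left-skewed (negatively skewed).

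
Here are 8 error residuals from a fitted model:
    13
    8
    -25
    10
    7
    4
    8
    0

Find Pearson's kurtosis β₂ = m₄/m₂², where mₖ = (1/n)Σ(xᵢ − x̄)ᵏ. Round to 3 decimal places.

x̄ = 3.1250
Σ(xᵢ − x̄)² = 1008.8750 ⇒ m₂ = 126.10938
Σ(xᵢ − x̄)⁴ = 638900.0879 ⇒ m₄ = 79862.51099
m₂² = 15903.57446
β₂ = m₄/m₂² = 79862.51099 / 15903.57446 ≈ 5.022

5.022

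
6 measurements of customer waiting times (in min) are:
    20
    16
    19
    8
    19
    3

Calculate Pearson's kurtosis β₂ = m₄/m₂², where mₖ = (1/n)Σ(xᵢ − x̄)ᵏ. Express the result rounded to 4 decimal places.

1.8963

x̄ = 14.1667
Σ(xᵢ − x̄)² = 246.8333 ⇒ m₂ = 41.13889
Σ(xᵢ − x̄)⁴ = 19255.4861 ⇒ m₄ = 3209.24769
m₂² = 1692.40818
β₂ = m₄/m₂² = 3209.24769 / 1692.40818 ≈ 1.8963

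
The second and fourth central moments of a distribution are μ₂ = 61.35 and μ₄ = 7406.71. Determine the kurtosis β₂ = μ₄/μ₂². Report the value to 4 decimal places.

1.9679

μ₂² = 61.35² = 3763.82250
μ₄/μ₂² = 7406.71 / 3763.82250 = 1.96787
β₂ ≈ 1.9679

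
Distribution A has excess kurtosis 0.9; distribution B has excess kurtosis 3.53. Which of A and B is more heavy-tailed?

B

Higher excess kurtosis ⇒ heavier tails relative to the normal distribution.
0.9 vs 3.53: the larger is 3.53, so B has heavier tails.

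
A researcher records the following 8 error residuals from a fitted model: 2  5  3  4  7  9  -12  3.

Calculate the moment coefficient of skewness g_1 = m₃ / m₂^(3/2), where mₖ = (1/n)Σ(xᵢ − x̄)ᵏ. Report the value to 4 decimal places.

-1.6552

x̄ = (2 + 5 + 3 + 4 + 7 + 9 - 12 + 3) / 8 = 2.6250
deviations (xᵢ − x̄): -0.6250, 2.3750, 0.3750, 1.3750, 4.3750, 6.3750, -14.6250, 0.3750
Σ(xᵢ − x̄)² = 281.8750 ⇒ m₂ = 281.8750/8 = 35.23438
Σ(xᵢ − x̄)³ = -2769.4688 ⇒ m₃ = -2769.4688/8 = -346.18359
m₂^(3/2) = 35.23438^(1.5) = 209.14614
g_1 = m₃ / m₂^(3/2) = -346.18359 / 209.14614 ≈ -1.6552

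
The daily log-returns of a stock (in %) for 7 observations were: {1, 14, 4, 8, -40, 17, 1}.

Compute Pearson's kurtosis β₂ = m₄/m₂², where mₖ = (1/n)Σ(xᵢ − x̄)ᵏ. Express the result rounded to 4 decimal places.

4.2658

x̄ = 0.7143
Σ(xᵢ − x̄)² = 2163.4286 ⇒ m₂ = 309.06122
Σ(xᵢ − x̄)⁴ = 2852247.7784 ⇒ m₄ = 407463.96835
m₂² = 95518.84048
β₂ = m₄/m₂² = 407463.96835 / 95518.84048 ≈ 4.2658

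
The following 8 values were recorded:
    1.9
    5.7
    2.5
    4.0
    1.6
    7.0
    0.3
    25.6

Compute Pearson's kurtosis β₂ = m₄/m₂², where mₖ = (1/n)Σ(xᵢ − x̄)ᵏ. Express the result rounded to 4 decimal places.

x̄ = 6.0750
Σ(xᵢ − x̄)² = 470.1150 ⇒ m₂ = 58.76438
Σ(xᵢ − x̄)⁴ = 147332.7283 ⇒ m₄ = 18416.59104
m₂² = 3453.25177
β₂ = m₄/m₂² = 18416.59104 / 3453.25177 ≈ 5.3331

5.3331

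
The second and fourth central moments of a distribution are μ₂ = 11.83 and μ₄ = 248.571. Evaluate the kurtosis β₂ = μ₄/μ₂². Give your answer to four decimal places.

1.7762

μ₂² = 11.83² = 139.94890
μ₄/μ₂² = 248.571 / 139.94890 = 1.77616
β₂ ≈ 1.7762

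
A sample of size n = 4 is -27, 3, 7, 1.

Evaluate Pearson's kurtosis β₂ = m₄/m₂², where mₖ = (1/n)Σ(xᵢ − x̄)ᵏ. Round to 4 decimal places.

x̄ = -4.0000
Σ(xᵢ − x̄)² = 724.0000 ⇒ m₂ = 181.00000
Σ(xᵢ − x̄)⁴ = 297508.0000 ⇒ m₄ = 74377.00000
m₂² = 32761.00000
β₂ = m₄/m₂² = 74377.00000 / 32761.00000 ≈ 2.2703

2.2703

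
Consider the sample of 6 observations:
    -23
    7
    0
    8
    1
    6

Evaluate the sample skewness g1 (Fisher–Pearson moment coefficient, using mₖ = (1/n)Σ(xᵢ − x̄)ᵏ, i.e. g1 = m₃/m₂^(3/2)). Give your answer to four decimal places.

x̄ = (-23 + 7 + 0 + 8 + 1 + 6) / 6 = -0.1667
deviations (xᵢ − x̄): -22.8333, 7.1667, 0.1667, 8.1667, 1.1667, 6.1667
Σ(xᵢ − x̄)² = 678.8333 ⇒ m₂ = 678.8333/6 = 113.13889
Σ(xᵢ − x̄)³ = -10755.5556 ⇒ m₃ = -10755.5556/6 = -1792.59259
m₂^(3/2) = 113.13889^(1.5) = 1203.42177
g1 = m₃ / m₂^(3/2) = -1792.59259 / 1203.42177 ≈ -1.4896

-1.4896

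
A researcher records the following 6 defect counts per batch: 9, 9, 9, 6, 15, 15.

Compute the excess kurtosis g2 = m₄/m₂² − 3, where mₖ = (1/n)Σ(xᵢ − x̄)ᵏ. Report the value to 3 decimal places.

-1.360

x̄ = 10.5000
Σ(xᵢ − x̄)² = 67.5000 ⇒ m₂ = 11.25000
Σ(xᵢ − x̄)⁴ = 1245.3750 ⇒ m₄ = 207.56250
m₂² = 126.56250
g2 = m₄/m₂² − 3 = 1.64000 − 3 ≈ -1.360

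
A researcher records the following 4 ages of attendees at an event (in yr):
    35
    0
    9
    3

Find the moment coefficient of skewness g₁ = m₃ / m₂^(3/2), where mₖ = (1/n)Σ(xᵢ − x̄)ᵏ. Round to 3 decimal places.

x̄ = (35 + 0 + 9 + 3) / 4 = 11.7500
deviations (xᵢ − x̄): 23.2500, -11.7500, -2.7500, -8.7500
Σ(xᵢ − x̄)² = 762.7500 ⇒ m₂ = 762.7500/4 = 190.68750
Σ(xᵢ − x̄)³ = 10255.1250 ⇒ m₃ = 10255.1250/4 = 2563.78125
m₂^(3/2) = 190.68750^(1.5) = 2633.19691
g₁ = m₃ / m₂^(3/2) = 2563.78125 / 2633.19691 ≈ 0.974

0.974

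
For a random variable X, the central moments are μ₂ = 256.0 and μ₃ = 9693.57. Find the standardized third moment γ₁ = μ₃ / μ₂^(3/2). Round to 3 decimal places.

σ = √μ₂ = √256.0 = 16.00000
σ³ = μ₂^(3/2) = 4096.00000
γ₁ = μ₃/σ³ = 9693.57 / 4096.00000 ≈ 2.367

2.367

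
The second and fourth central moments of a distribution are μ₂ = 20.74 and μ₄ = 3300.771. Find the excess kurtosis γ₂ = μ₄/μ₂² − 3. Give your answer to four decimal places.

μ₂² = 20.74² = 430.14760
μ₄/μ₂² = 3300.771 / 430.14760 = 7.67358
γ₂ = 7.67358 − 3 ≈ 4.6736

4.6736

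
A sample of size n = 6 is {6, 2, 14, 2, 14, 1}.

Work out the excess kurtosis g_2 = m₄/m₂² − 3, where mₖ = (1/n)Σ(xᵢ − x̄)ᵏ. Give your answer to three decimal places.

x̄ = 6.5000
Σ(xᵢ − x̄)² = 183.5000 ⇒ m₂ = 30.58333
Σ(xᵢ − x̄)⁴ = 8063.3750 ⇒ m₄ = 1343.89583
m₂² = 935.34028
g_2 = m₄/m₂² − 3 = 1.43680 − 3 ≈ -1.563

-1.563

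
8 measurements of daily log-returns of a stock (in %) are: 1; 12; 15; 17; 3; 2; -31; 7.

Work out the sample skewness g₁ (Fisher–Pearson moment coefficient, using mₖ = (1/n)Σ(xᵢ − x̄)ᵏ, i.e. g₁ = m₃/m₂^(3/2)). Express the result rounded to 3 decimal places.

-1.561

x̄ = (1 + 12 + 15 + 17 + 3 + 2 - 31 + 7) / 8 = 3.2500
deviations (xᵢ − x̄): -2.2500, 8.7500, 11.7500, 13.7500, -0.2500, -1.2500, -34.2500, 3.7500
Σ(xᵢ − x̄)² = 1597.5000 ⇒ m₂ = 1597.5000/8 = 199.68750
Σ(xᵢ − x̄)³ = -35246.2500 ⇒ m₃ = -35246.2500/8 = -4405.78125
m₂^(3/2) = 199.68750^(1.5) = 2821.80059
g₁ = m₃ / m₂^(3/2) = -4405.78125 / 2821.80059 ≈ -1.561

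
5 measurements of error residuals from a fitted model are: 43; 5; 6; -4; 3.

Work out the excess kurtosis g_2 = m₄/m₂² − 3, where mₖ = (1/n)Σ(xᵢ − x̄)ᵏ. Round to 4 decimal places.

0.0551

x̄ = 10.6000
Σ(xᵢ − x̄)² = 1373.2000 ⇒ m₂ = 274.64000
Σ(xᵢ − x̄)⁴ = 1152200.6560 ⇒ m₄ = 230440.13120
m₂² = 75427.12960
g_2 = m₄/m₂² − 3 = 3.05514 − 3 ≈ 0.0551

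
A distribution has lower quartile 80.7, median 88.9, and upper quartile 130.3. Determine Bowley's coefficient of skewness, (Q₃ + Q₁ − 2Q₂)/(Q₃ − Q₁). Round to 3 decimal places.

numerator: Q₃ + Q₁ − 2Q₂ = 130.3 + 80.7 − 2×88.9 = 33.2000
denominator: Q₃ − Q₁ = 130.3 − 80.7 = 49.6000
Bowley skewness = 33.2000 / 49.6000 ≈ 0.669

0.669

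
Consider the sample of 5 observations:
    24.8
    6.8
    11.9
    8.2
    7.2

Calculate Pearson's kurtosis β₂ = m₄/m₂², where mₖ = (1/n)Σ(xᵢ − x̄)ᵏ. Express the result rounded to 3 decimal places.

2.878

x̄ = 11.7800
Σ(xᵢ − x̄)² = 228.1280 ⇒ m₂ = 45.62560
Σ(xᵢ − x̄)⁴ = 29956.4955 ⇒ m₄ = 5991.29911
m₂² = 2081.69538
β₂ = m₄/m₂² = 5991.29911 / 2081.69538 ≈ 2.878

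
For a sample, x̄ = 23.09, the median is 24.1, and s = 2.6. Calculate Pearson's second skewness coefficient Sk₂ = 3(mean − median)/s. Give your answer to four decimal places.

Sk₂ = 3(23.09 − 24.1) / 2.6 = 3 × -1.0100 / 2.6
    = -3.0300 / 2.6 ≈ -1.1654

-1.1654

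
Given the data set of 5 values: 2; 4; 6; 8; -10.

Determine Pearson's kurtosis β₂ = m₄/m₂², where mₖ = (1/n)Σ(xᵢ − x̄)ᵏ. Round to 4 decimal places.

x̄ = 2.0000
Σ(xᵢ − x̄)² = 200.0000 ⇒ m₂ = 40.00000
Σ(xᵢ − x̄)⁴ = 22304.0000 ⇒ m₄ = 4460.80000
m₂² = 1600.00000
β₂ = m₄/m₂² = 4460.80000 / 1600.00000 ≈ 2.7880

2.7880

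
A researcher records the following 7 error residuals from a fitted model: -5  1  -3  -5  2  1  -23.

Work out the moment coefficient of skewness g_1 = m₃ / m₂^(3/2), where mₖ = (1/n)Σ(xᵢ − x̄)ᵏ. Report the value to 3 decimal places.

x̄ = (-5 + 1 - 3 - 5 + 2 + 1 - 23) / 7 = -4.5714
deviations (xᵢ − x̄): -0.4286, 5.5714, 1.5714, -0.4286, 6.5714, 5.5714, -18.4286
Σ(xᵢ − x̄)² = 447.7143 ⇒ m₂ = 447.7143/7 = 63.95918
Σ(xᵢ − x̄)³ = -5625.1837 ⇒ m₃ = -5625.1837/7 = -803.59767
m₂^(3/2) = 63.95918^(1.5) = 511.51028
g_1 = m₃ / m₂^(3/2) = -803.59767 / 511.51028 ≈ -1.571

-1.571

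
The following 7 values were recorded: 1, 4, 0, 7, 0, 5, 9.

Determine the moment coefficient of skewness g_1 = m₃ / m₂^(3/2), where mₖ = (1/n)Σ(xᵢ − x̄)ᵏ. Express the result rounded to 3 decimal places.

0.254

x̄ = (1 + 4 + 0 + 7 + 0 + 5 + 9) / 7 = 3.7143
deviations (xᵢ − x̄): -2.7143, 0.2857, -3.7143, 3.2857, -3.7143, 1.2857, 5.2857
Σ(xᵢ − x̄)² = 75.4286 ⇒ m₂ = 75.4286/7 = 10.77551
Σ(xᵢ − x̄)³ = 62.8163 ⇒ m₃ = 62.8163/7 = 8.97376
m₂^(3/2) = 10.77551^(1.5) = 35.37177
g_1 = m₃ / m₂^(3/2) = 8.97376 / 35.37177 ≈ 0.254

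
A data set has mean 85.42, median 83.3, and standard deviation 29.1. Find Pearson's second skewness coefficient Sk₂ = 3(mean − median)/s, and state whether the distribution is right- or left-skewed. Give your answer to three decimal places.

Sk₂ = 3(85.42 − 83.3) / 29.1 = 3 × 2.1200 / 29.1
    = 6.3600 / 29.1 ≈ 0.219
Sk₂ > 0 ⇒ mean > median ⇒ right-skewed (positive skew).

0.219, right-skewed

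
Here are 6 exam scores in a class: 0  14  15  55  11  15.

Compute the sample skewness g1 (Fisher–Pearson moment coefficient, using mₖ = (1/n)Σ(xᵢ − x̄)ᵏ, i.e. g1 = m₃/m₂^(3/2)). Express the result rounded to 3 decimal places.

x̄ = (0 + 14 + 15 + 55 + 11 + 15) / 6 = 18.3333
deviations (xᵢ − x̄): -18.3333, -4.3333, -3.3333, 36.6667, -7.3333, -3.3333
Σ(xᵢ − x̄)² = 1775.3333 ⇒ m₂ = 1775.3333/6 = 295.88889
Σ(xᵢ − x̄)³ = 42584.4444 ⇒ m₃ = 42584.4444/6 = 7097.40741
m₂^(3/2) = 295.88889^(1.5) = 5089.70939
g1 = m₃ / m₂^(3/2) = 7097.40741 / 5089.70939 ≈ 1.394

1.394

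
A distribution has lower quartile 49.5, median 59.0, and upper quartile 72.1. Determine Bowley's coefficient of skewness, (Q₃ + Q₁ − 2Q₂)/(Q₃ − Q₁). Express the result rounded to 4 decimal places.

0.1593

numerator: Q₃ + Q₁ − 2Q₂ = 72.1 + 49.5 − 2×59.0 = 3.6000
denominator: Q₃ − Q₁ = 72.1 − 49.5 = 22.6000
Bowley skewness = 3.6000 / 22.6000 ≈ 0.1593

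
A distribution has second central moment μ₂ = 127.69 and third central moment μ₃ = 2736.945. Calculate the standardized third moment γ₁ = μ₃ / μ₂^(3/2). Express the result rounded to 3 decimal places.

1.897

σ = √μ₂ = √127.69 = 11.30000
σ³ = μ₂^(3/2) = 1442.89700
γ₁ = μ₃/σ³ = 2736.945 / 1442.89700 ≈ 1.897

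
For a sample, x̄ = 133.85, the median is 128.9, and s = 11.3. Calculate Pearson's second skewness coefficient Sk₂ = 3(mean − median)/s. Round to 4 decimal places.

Sk₂ = 3(133.85 − 128.9) / 11.3 = 3 × 4.9500 / 11.3
    = 14.8500 / 11.3 ≈ 1.3142

1.3142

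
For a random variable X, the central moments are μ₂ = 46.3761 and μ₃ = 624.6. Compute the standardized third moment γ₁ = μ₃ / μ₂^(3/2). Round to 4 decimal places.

1.9777

σ = √μ₂ = √46.3761 = 6.81000
σ³ = μ₂^(3/2) = 315.82124
γ₁ = μ₃/σ³ = 624.6 / 315.82124 ≈ 1.9777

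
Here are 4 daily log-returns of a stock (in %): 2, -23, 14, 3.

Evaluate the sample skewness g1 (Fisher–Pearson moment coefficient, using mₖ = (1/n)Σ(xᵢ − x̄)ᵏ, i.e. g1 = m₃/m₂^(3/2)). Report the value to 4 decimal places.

-0.7223

x̄ = (2 - 23 + 14 + 3) / 4 = -1.0000
deviations (xᵢ − x̄): 3.0000, -22.0000, 15.0000, 4.0000
Σ(xᵢ − x̄)² = 734.0000 ⇒ m₂ = 734.0000/4 = 183.50000
Σ(xᵢ − x̄)³ = -7182.0000 ⇒ m₃ = -7182.0000/4 = -1795.50000
m₂^(3/2) = 183.50000^(1.5) = 2485.73085
g1 = m₃ / m₂^(3/2) = -1795.50000 / 2485.73085 ≈ -0.7223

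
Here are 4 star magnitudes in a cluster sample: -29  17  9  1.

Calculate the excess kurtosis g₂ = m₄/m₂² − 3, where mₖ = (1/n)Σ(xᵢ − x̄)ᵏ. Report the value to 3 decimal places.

x̄ = -0.5000
Σ(xᵢ − x̄)² = 1211.0000 ⇒ m₂ = 302.75000
Σ(xᵢ − x̄)⁴ = 761689.2500 ⇒ m₄ = 190422.31250
m₂² = 91657.56250
g₂ = m₄/m₂² − 3 = 2.07754 − 3 ≈ -0.922

-0.922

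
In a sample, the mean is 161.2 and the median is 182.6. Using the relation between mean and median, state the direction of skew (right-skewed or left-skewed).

left-skewed

mean − median = 161.2 − 182.6 = -21.4
mean < median ⇒ the longer tail is on the left ⇒ left-skewed (negatively skewed).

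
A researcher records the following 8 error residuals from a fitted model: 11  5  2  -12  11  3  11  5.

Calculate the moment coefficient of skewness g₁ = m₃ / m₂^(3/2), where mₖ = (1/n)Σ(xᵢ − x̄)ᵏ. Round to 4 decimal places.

x̄ = (11 + 5 + 2 - 12 + 11 + 3 + 11 + 5) / 8 = 4.5000
deviations (xᵢ − x̄): 6.5000, 0.5000, -2.5000, -16.5000, 6.5000, -1.5000, 6.5000, 0.5000
Σ(xᵢ − x̄)² = 408.0000 ⇒ m₂ = 408.0000/8 = 51.00000
Σ(xᵢ − x̄)³ = -3687.0000 ⇒ m₃ = -3687.0000/8 = -460.87500
m₂^(3/2) = 51.00000^(1.5) = 364.21285
g₁ = m₃ / m₂^(3/2) = -460.87500 / 364.21285 ≈ -1.2654

-1.2654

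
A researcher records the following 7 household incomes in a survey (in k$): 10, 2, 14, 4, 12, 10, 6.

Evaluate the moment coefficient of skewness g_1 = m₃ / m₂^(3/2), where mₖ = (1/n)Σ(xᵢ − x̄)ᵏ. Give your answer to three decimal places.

x̄ = (10 + 2 + 14 + 4 + 12 + 10 + 6) / 7 = 8.2857
deviations (xᵢ − x̄): 1.7143, -6.2857, 5.7143, -4.2857, 3.7143, 1.7143, -2.2857
Σ(xᵢ − x̄)² = 115.4286 ⇒ m₂ = 115.4286/7 = 16.48980
Σ(xᵢ − x̄)³ = -91.1020 ⇒ m₃ = -91.1020/7 = -13.01458
m₂^(3/2) = 16.48980^(1.5) = 66.96115
g_1 = m₃ / m₂^(3/2) = -13.01458 / 66.96115 ≈ -0.194

-0.194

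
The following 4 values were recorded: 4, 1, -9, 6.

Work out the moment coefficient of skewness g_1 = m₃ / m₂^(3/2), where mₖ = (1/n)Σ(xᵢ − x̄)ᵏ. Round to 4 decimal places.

-0.8449

x̄ = (4 + 1 - 9 + 6) / 4 = 0.5000
deviations (xᵢ − x̄): 3.5000, 0.5000, -9.5000, 5.5000
Σ(xᵢ − x̄)² = 133.0000 ⇒ m₂ = 133.0000/4 = 33.25000
Σ(xᵢ − x̄)³ = -648.0000 ⇒ m₃ = -648.0000/4 = -162.00000
m₂^(3/2) = 33.25000^(1.5) = 191.72885
g_1 = m₃ / m₂^(3/2) = -162.00000 / 191.72885 ≈ -0.8449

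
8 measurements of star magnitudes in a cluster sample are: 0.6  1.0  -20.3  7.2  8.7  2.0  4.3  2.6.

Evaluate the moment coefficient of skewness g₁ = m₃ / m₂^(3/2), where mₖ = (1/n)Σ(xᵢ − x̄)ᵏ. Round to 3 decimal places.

x̄ = (0.6 + 1.0 - 20.3 + 7.2 + 8.7 + 2.0 + 4.3 + 2.6) / 8 = 0.7625
deviations (xᵢ − x̄): -0.1625, 0.2375, -21.0625, 6.4375, 7.9375, 1.2375, 3.5375, 1.8375
Σ(xᵢ − x̄)² = 565.5788 ⇒ m₂ = 565.5788/8 = 70.69734
Σ(xᵢ − x̄)³ = -8524.6850 ⇒ m₃ = -8524.6850/8 = -1065.58562
m₂^(3/2) = 70.69734^(1.5) = 594.43537
g₁ = m₃ / m₂^(3/2) = -1065.58562 / 594.43537 ≈ -1.793

-1.793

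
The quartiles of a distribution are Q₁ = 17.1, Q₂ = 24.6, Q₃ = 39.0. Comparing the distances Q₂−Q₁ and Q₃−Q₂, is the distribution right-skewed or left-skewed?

right-skewed

Q₂ − Q₁ = 7.5;  Q₃ − Q₂ = 14.4
Q₃ − Q₂ > Q₂ − Q₁ ⇒ the upper half is more spread out ⇒ right-skewed.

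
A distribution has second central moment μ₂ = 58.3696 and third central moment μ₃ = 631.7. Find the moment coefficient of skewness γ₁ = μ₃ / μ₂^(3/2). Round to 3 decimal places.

1.417

σ = √μ₂ = √58.3696 = 7.64000
σ³ = μ₂^(3/2) = 445.94374
γ₁ = μ₃/σ³ = 631.7 / 445.94374 ≈ 1.417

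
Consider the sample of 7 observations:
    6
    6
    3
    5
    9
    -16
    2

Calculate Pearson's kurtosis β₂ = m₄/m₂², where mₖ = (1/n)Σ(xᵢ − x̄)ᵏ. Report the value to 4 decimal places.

x̄ = 2.1429
Σ(xᵢ − x̄)² = 414.8571 ⇒ m₂ = 59.26531
Σ(xᵢ − x̄)⁴ = 111069.2362 ⇒ m₄ = 15867.03374
m₂² = 3512.37651
β₂ = m₄/m₂² = 15867.03374 / 3512.37651 ≈ 4.5175

4.5175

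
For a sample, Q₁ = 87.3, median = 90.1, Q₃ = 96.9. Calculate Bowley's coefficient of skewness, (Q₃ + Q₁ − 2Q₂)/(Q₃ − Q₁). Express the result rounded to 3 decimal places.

0.417

numerator: Q₃ + Q₁ − 2Q₂ = 96.9 + 87.3 − 2×90.1 = 4.0000
denominator: Q₃ − Q₁ = 96.9 − 87.3 = 9.6000
Bowley skewness = 4.0000 / 9.6000 ≈ 0.417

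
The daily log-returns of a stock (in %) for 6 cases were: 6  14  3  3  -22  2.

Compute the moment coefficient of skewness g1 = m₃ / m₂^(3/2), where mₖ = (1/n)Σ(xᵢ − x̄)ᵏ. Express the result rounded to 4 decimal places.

-1.2156

x̄ = (6 + 14 + 3 + 3 - 22 + 2) / 6 = 1.0000
deviations (xᵢ − x̄): 5.0000, 13.0000, 2.0000, 2.0000, -23.0000, 1.0000
Σ(xᵢ − x̄)² = 732.0000 ⇒ m₂ = 732.0000/6 = 122.00000
Σ(xᵢ − x̄)³ = -9828.0000 ⇒ m₃ = -9828.0000/6 = -1638.00000
m₂^(3/2) = 122.00000^(1.5) = 1347.53404
g1 = m₃ / m₂^(3/2) = -1638.00000 / 1347.53404 ≈ -1.2156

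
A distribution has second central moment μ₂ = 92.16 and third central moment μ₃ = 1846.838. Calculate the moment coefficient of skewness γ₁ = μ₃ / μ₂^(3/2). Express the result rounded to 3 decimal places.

2.087

σ = √μ₂ = √92.16 = 9.60000
σ³ = μ₂^(3/2) = 884.73600
γ₁ = μ₃/σ³ = 1846.838 / 884.73600 ≈ 2.087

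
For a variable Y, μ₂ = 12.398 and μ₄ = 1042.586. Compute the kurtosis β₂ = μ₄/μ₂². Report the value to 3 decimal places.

μ₂² = 12.398² = 153.71040
μ₄/μ₂² = 1042.586 / 153.71040 = 6.78279
β₂ ≈ 6.783

6.783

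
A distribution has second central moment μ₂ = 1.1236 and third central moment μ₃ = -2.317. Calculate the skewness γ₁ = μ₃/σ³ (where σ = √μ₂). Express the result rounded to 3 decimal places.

σ = √μ₂ = √1.1236 = 1.06000
σ³ = μ₂^(3/2) = 1.19102
γ₁ = μ₃/σ³ = -2.317 / 1.19102 ≈ -1.945

-1.945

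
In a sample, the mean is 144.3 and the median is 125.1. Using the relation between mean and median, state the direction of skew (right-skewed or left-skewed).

right-skewed

mean − median = 144.3 − 125.1 = 19.2
mean > median ⇒ the longer tail is on the right ⇒ right-skewed (positively skewed).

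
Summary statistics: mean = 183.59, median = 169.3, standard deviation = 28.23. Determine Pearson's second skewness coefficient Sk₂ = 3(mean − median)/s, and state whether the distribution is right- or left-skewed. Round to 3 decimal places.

Sk₂ = 3(183.59 − 169.3) / 28.23 = 3 × 14.2900 / 28.23
    = 42.8700 / 28.23 ≈ 1.519
Sk₂ > 0 ⇒ mean > median ⇒ right-skewed (positive skew).

1.519, right-skewed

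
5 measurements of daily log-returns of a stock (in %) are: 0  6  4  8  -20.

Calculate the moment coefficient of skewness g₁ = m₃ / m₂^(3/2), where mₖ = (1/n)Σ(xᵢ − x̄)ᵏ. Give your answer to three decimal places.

x̄ = (0 + 6 + 4 + 8 - 20) / 5 = -0.4000
deviations (xᵢ − x̄): 0.4000, 6.4000, 4.4000, 8.4000, -19.6000
Σ(xᵢ − x̄)² = 515.2000 ⇒ m₂ = 515.2000/5 = 103.04000
Σ(xᵢ − x̄)³ = -6589.4400 ⇒ m₃ = -6589.4400/5 = -1317.88800
m₂^(3/2) = 103.04000^(1.5) = 1045.94482
g₁ = m₃ / m₂^(3/2) = -1317.88800 / 1045.94482 ≈ -1.260

-1.260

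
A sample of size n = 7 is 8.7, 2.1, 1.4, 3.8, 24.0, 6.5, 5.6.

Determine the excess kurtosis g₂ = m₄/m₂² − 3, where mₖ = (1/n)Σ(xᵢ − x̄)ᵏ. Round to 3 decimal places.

1.224

x̄ = 7.4429
Σ(xᵢ − x̄)² = 358.3371 ⇒ m₂ = 51.19102
Σ(xᵢ − x̄)⁴ = 77491.4138 ⇒ m₄ = 11070.20197
m₂² = 2620.52057
g₂ = m₄/m₂² − 3 = 4.22443 − 3 ≈ 1.224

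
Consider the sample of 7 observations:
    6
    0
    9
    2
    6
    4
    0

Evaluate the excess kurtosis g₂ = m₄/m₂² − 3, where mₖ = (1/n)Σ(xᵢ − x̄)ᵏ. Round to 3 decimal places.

x̄ = 3.8571
Σ(xᵢ − x̄)² = 68.8571 ⇒ m₂ = 9.83673
Σ(xᵢ − x̄)⁴ = 1196.2974 ⇒ m₄ = 170.89963
m₂² = 96.76135
g₂ = m₄/m₂² − 3 = 1.76620 − 3 ≈ -1.234

-1.234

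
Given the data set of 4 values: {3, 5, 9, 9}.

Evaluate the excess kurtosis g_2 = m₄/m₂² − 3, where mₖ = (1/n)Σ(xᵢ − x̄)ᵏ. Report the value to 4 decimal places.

-1.7202

x̄ = 6.5000
Σ(xᵢ − x̄)² = 27.0000 ⇒ m₂ = 6.75000
Σ(xᵢ − x̄)⁴ = 233.2500 ⇒ m₄ = 58.31250
m₂² = 45.56250
g_2 = m₄/m₂² − 3 = 1.27984 − 3 ≈ -1.7202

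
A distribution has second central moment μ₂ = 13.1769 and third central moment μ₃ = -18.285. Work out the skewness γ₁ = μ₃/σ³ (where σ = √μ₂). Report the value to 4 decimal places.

σ = √μ₂ = √13.1769 = 3.63000
σ³ = μ₂^(3/2) = 47.83215
γ₁ = μ₃/σ³ = -18.285 / 47.83215 ≈ -0.3823

-0.3823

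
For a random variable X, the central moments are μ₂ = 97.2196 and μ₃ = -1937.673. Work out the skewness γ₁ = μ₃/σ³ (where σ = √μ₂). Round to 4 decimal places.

σ = √μ₂ = √97.2196 = 9.86000
σ³ = μ₂^(3/2) = 958.58526
γ₁ = μ₃/σ³ = -1937.673 / 958.58526 ≈ -2.0214

-2.0214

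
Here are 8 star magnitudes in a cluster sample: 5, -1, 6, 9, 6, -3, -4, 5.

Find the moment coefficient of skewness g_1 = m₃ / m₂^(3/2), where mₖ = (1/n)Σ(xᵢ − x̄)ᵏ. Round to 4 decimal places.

-0.3754

x̄ = (5 - 1 + 6 + 9 + 6 - 3 - 4 + 5) / 8 = 2.8750
deviations (xᵢ − x̄): 2.1250, -3.8750, 3.1250, 6.1250, 3.1250, -5.8750, -6.8750, 2.1250
Σ(xᵢ − x̄)² = 162.8750 ⇒ m₂ = 162.8750/8 = 20.35938
Σ(xᵢ − x̄)³ = -275.9063 ⇒ m₃ = -275.9063/8 = -34.48828
m₂^(3/2) = 20.35938^(1.5) = 91.86428
g_1 = m₃ / m₂^(3/2) = -34.48828 / 91.86428 ≈ -0.3754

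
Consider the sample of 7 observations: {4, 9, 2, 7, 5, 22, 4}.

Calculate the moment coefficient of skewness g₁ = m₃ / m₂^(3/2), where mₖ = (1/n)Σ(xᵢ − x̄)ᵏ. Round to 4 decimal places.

x̄ = (4 + 9 + 2 + 7 + 5 + 22 + 4) / 7 = 7.5714
deviations (xᵢ − x̄): -3.5714, 1.4286, -5.5714, -0.5714, -2.5714, 14.4286, -3.5714
Σ(xᵢ − x̄)² = 273.7143 ⇒ m₂ = 273.7143/7 = 39.10204
Σ(xᵢ − x̄)³ = 2725.4694 ⇒ m₃ = 2725.4694/7 = 389.35277
m₂^(3/2) = 39.10204^(1.5) = 244.51141
g₁ = m₃ / m₂^(3/2) = 389.35277 / 244.51141 ≈ 1.5924

1.5924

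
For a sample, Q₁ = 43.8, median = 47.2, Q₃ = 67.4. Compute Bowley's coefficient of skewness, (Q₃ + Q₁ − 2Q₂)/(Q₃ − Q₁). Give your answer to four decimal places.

numerator: Q₃ + Q₁ − 2Q₂ = 67.4 + 43.8 − 2×47.2 = 16.8000
denominator: Q₃ − Q₁ = 67.4 − 43.8 = 23.6000
Bowley skewness = 16.8000 / 23.6000 ≈ 0.7119

0.7119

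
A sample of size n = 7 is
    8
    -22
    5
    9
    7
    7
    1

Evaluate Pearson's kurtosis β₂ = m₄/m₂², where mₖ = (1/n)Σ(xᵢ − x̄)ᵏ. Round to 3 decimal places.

x̄ = 2.1429
Σ(xᵢ − x̄)² = 720.8571 ⇒ m₂ = 102.97959
Σ(xᵢ − x̄)⁴ = 344315.5627 ⇒ m₄ = 49187.93753
m₂² = 10604.79633
β₂ = m₄/m₂² = 49187.93753 / 10604.79633 ≈ 4.638

4.638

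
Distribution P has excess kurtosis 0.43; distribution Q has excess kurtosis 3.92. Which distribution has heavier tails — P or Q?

Q

Higher excess kurtosis ⇒ heavier tails relative to the normal distribution.
0.43 vs 3.92: the larger is 3.92, so Q has heavier tails.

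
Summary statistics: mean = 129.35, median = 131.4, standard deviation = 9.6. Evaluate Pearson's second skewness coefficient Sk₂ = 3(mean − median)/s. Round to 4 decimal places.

Sk₂ = 3(129.35 − 131.4) / 9.6 = 3 × -2.0500 / 9.6
    = -6.1500 / 9.6 ≈ -0.6406

-0.6406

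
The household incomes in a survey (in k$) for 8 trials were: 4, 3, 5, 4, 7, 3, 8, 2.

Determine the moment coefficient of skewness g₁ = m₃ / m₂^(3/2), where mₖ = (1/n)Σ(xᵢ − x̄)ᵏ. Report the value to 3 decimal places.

x̄ = (4 + 3 + 5 + 4 + 7 + 3 + 8 + 2) / 8 = 4.5000
deviations (xᵢ − x̄): -0.5000, -1.5000, 0.5000, -0.5000, 2.5000, -1.5000, 3.5000, -2.5000
Σ(xᵢ − x̄)² = 30.0000 ⇒ m₂ = 30.0000/8 = 3.75000
Σ(xᵢ − x̄)³ = 36.0000 ⇒ m₃ = 36.0000/8 = 4.50000
m₂^(3/2) = 3.75000^(1.5) = 7.26184
g₁ = m₃ / m₂^(3/2) = 4.50000 / 7.26184 ≈ 0.620

0.620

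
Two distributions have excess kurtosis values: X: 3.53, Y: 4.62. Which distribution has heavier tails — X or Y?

Y

Higher excess kurtosis ⇒ heavier tails relative to the normal distribution.
3.53 vs 4.62: the larger is 4.62, so Y has heavier tails.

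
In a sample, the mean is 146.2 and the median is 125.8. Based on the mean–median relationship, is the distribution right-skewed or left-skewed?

mean − median = 146.2 − 125.8 = 20.4
mean > median ⇒ the longer tail is on the right ⇒ right-skewed (positively skewed).

right-skewed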